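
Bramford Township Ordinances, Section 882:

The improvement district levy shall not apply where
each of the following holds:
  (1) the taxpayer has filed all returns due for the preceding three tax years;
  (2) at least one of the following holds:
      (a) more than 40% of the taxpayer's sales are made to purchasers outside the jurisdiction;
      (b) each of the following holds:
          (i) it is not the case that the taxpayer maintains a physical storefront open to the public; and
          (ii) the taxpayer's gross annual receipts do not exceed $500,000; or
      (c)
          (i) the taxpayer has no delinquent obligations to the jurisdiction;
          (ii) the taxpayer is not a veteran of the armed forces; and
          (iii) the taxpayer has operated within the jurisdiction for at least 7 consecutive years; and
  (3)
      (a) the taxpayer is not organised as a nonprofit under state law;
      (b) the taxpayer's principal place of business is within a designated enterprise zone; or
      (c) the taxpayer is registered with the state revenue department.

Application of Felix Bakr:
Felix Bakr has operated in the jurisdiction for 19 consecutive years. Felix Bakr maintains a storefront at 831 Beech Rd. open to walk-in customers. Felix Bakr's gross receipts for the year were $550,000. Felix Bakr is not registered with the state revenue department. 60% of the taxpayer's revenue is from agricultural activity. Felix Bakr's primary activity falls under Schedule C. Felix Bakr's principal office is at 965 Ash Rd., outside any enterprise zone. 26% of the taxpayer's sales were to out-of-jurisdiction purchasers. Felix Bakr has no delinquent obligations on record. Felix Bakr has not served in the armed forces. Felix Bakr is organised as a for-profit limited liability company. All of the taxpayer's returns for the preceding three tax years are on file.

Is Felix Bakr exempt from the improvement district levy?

Yes — exempt.

(1) returns current — met.
(a) >40% out-of-jur. sales — not met.
(i) not (has storefront) — not met.
(ii) receipts ≤ $500,000 — not satisfied.
(b): F AND F → false.
(i) no delinquency — satisfied.
(ii) not (veteran) — holds.
(iii) ≥ 7 yrs in jurisdiction — met.
(c) = T AND T AND T = true.
So (2) is satisfied (F OR F OR T).
(a) not (nonprofit) — satisfied.
(b) in enterprise zone — fails.
(c) state-registered — not satisfied.
(3) = T OR F OR F = true.
Overall: T AND T AND T → true.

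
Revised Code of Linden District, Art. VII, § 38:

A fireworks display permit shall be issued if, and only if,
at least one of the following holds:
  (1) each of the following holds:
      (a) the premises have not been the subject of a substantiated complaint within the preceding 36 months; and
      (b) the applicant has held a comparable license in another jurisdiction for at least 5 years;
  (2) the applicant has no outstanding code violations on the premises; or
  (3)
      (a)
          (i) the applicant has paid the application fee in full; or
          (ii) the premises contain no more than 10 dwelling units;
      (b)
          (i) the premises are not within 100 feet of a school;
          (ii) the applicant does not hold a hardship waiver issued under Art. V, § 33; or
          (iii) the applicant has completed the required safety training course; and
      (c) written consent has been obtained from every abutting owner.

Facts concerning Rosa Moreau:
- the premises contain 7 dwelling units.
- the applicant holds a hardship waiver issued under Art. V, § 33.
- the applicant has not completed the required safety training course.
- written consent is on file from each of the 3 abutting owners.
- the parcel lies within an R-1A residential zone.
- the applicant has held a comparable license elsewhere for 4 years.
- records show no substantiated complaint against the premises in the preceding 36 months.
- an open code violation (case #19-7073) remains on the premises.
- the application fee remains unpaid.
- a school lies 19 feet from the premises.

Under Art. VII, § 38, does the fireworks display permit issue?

No — denied.

(a) no complaint in 36 mo. — holds.
(b) prior license ≥ 5 yr — fails.
(1): T AND F → false.
(2) no code violations — not met.
(i) fee paid — not met.
(ii) ≤ 10 units — holds.
(a) = F OR T = true.
(i) ≥100 ft from school — fails.
(ii) not (hardship waiver) — not satisfied.
(iii) safety training — not met.
(b) = F OR F OR F = false.
(c) all abutters consent — holds.
(3): T AND F AND T → false.
Overall = F OR F OR F = false.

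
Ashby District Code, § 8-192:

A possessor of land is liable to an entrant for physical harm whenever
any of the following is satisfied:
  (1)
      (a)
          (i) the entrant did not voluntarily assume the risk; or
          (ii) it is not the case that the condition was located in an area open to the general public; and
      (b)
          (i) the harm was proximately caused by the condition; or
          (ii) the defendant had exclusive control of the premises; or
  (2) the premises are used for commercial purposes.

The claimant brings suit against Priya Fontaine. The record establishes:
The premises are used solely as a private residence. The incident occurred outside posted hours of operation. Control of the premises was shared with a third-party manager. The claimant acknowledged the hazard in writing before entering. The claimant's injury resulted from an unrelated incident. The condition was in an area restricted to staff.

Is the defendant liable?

(i) no assumed risk — not satisfied.
(ii) not (public area) — met.
(a): F OR T → true.
(i) proximate cause — not satisfied.
(ii) exclusive control — not met.
So (b) is not satisfied (F OR F).
(1) = T AND F = false.
(2) commercial use — not met.
Overall = F OR F = false.

No — not liable.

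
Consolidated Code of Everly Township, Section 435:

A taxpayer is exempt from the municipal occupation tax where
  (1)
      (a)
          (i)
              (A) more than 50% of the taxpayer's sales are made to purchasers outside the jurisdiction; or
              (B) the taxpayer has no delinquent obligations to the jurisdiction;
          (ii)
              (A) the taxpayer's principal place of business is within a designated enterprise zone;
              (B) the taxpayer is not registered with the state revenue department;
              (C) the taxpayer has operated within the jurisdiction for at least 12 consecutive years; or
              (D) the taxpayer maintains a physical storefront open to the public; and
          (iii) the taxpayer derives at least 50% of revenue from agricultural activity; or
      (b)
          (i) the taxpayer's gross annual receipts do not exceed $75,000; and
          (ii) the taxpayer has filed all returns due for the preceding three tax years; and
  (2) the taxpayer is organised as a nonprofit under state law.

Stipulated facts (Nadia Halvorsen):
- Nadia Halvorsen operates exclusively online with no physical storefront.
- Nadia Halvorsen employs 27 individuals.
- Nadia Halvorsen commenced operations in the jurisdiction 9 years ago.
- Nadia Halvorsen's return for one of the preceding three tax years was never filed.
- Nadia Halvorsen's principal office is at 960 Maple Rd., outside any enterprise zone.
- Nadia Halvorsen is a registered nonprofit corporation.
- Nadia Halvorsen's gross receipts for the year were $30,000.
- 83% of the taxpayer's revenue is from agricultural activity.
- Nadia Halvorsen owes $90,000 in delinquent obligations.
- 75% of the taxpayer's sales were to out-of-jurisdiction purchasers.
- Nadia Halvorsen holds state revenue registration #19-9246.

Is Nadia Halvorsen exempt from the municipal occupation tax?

No — not exempt.

(A) >50% out-of-jur. sales — holds.
(B) no delinquency — not met.
So (i) is satisfied (T OR F).
(A) in enterprise zone — not satisfied.
(B) not (state-registered) — not satisfied.
(C) ≥ 12 yrs in jurisdiction — not met.
(D) has storefront — not satisfied.
(ii) = F OR F OR F OR F = false.
(iii) ≥50% agricultural — met.
So (a) is not satisfied (T AND F AND T).
(i) receipts ≤ $75,000 — holds.
(ii) returns current — fails.
(b): T AND F → false.
So (1) is not satisfied (F OR F).
(2) nonprofit — met.
Overall = F AND T = false.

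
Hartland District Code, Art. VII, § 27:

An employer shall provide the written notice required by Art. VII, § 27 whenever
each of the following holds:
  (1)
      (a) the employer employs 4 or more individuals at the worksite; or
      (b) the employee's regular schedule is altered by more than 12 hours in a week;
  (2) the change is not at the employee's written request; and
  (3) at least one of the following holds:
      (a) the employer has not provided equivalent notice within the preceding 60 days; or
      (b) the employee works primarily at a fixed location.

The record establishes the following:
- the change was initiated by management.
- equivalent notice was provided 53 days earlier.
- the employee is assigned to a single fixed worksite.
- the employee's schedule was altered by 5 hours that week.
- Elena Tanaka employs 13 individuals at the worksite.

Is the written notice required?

(a) ≥ 4 at site — met.
(b) schedule shift > 12h — not met.
(1): T OR F → true.
(2) not employee-requested — satisfied.
(a) no recent notice — not met.
(b) fixed location — satisfied.
(3) = F OR T = true.
Overall = T AND T AND T = true.

Yes — required.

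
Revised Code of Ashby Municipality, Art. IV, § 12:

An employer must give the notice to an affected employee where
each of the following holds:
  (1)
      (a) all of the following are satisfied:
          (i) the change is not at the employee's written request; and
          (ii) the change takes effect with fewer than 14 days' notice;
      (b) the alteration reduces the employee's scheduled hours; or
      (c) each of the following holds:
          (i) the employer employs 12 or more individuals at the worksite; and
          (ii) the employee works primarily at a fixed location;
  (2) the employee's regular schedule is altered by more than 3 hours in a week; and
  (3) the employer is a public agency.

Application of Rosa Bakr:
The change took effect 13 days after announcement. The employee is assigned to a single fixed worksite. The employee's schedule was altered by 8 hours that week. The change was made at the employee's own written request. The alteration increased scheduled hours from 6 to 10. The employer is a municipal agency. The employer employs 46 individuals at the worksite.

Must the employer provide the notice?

(i) not employee-requested — not satisfied.
(ii) < 14 days' notice — holds.
(a) = F AND T = false.
(b) hours reduced — not satisfied.
(i) ≥ 12 at site — holds.
(ii) fixed location — holds.
(c) = T AND T = true.
(1): F OR F OR T → true.
(2) schedule shift > 3h — satisfied.
(3) public agency — met.
Overall: T AND T AND T → true.

Yes — required.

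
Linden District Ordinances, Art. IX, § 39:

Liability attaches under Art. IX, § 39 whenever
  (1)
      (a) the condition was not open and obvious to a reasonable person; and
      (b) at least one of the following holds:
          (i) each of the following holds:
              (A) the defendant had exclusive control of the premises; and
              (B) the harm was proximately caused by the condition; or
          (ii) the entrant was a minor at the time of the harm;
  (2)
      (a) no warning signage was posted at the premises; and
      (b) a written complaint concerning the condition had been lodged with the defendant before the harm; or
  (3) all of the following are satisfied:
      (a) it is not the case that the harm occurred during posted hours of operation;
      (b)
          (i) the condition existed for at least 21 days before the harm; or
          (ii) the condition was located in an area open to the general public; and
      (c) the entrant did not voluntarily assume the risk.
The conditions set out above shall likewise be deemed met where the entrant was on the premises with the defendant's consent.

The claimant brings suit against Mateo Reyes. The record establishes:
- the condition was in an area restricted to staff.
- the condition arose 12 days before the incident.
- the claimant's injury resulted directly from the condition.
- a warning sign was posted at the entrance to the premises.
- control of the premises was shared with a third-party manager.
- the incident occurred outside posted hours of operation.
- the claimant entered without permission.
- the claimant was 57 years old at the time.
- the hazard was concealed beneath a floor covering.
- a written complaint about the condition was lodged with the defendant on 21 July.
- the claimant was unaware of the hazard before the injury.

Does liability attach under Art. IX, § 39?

No — not liable.

(a) not open/obvious — satisfied.
(A) exclusive control — not met.
(B) proximate cause — holds.
(i) = F AND T = false.
(ii) entrant a minor — not met.
(b): F OR F → false.
So (1) is not satisfied (T AND F).
(a) no signage posted — fails.
(b) complaint lodged — holds.
(2): F AND T → false.
(a) not (during posted hours) — holds.
(i) condition ≥21 days old — not satisfied.
(ii) public area — fails.
So (b) is not satisfied (F OR F).
(c) no assumed risk — met.
(3): T AND F AND T → false.
Overall = F OR F OR F = false.
Exception (consent to enter) — not satisfied.
Result: main false OR exception false → false.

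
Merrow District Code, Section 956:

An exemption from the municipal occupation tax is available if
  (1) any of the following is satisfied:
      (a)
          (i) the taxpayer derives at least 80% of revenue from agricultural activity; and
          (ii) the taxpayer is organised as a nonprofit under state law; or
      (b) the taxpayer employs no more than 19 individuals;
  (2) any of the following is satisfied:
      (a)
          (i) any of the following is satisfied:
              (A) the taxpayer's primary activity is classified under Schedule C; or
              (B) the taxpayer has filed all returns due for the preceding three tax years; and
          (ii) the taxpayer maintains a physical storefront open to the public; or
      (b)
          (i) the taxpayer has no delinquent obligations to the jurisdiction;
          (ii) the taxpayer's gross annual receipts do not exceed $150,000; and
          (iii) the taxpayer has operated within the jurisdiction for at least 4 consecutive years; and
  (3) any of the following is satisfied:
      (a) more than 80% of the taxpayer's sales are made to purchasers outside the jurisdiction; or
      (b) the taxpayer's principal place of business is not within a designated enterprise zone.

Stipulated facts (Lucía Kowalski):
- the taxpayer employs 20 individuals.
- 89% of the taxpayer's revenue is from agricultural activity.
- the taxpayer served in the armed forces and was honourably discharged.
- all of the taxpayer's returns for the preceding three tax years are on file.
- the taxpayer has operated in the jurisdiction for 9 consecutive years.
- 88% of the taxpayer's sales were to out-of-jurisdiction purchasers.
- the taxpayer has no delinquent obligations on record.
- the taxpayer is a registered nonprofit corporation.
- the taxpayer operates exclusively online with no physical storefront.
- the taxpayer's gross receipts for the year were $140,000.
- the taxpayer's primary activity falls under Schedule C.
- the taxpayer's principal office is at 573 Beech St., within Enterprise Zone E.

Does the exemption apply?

(i) ≥80% agricultural — holds.
(ii) nonprofit — holds.
(a): T AND T → true.
(b) ≤ 19 employees — not met.
So (1) is satisfied (T OR F).
(A) Schedule C activity — met.
(B) returns current — holds.
(i) = T OR T = true.
(ii) has storefront — not met.
(a) = T AND F = false.
(i) no delinquency — met.
(ii) receipts ≤ $150,000 — holds.
(iii) ≥ 4 yrs in jurisdiction — holds.
(b): T AND T AND T → true.
So (2) is satisfied (F OR T).
(a) >80% out-of-jur. sales — holds.
(b) not (in enterprise zone) — fails.
(3) = T OR F = true.
Overall = T AND T AND T = true.

Yes — exempt.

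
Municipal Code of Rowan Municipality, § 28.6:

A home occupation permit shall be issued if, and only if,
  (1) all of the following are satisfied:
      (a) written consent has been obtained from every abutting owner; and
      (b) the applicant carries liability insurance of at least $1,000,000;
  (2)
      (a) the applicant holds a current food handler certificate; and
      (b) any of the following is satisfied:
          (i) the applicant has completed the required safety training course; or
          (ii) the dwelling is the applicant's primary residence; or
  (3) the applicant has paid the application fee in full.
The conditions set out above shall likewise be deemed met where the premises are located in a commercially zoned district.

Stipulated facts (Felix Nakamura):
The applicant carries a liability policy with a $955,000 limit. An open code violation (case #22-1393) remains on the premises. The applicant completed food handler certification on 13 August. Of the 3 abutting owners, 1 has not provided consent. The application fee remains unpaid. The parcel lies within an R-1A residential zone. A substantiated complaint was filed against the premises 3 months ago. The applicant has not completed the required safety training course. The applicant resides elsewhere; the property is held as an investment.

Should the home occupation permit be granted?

No — denied.

(a) all abutters consent — not satisfied.
(b) insurance ≥ $1,000,000 — fails.
(1) = F AND F = false.
(a) food handler cert. — holds.
(i) safety training — not satisfied.
(ii) primary residence — not met.
(b): F OR F → false.
(2): T AND F → false.
(3) fee paid — not met.
Overall: F OR F OR F → false.
Exception (commercially zoned) — not satisfied.
Result: main false OR exception false → false.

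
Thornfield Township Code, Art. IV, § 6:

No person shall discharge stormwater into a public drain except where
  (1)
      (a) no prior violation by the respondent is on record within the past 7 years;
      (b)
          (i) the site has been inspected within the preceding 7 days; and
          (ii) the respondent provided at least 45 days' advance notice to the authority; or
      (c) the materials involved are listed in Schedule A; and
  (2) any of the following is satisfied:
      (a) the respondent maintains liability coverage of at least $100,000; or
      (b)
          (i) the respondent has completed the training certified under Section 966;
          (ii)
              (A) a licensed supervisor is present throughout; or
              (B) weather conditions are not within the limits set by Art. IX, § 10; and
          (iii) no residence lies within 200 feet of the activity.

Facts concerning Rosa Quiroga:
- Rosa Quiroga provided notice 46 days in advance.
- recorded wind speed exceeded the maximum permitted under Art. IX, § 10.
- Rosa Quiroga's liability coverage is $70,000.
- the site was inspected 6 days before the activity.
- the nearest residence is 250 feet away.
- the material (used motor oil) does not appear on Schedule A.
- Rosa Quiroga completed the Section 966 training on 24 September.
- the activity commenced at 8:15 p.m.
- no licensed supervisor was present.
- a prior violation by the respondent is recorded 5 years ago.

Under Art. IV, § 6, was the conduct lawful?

(a) no prior violation — not met.
(i) site inspected — satisfied.
(ii) ≥45 days' notice — satisfied.
(b): T AND T → true.
(c) Schedule A material — not satisfied.
So (1) is satisfied (F OR T OR F).
(a) coverage ≥ $100,000 — fails.
(i) training certified — holds.
(A) supervisor present — not satisfied.
(B) not (weather ok) — satisfied.
So (ii) is satisfied (F OR T).
(iii) no residence in 200 ft — holds.
So (b) is satisfied (T AND T AND T).
(2): F OR T → true.
Overall = T AND T = true.

Yes — lawful.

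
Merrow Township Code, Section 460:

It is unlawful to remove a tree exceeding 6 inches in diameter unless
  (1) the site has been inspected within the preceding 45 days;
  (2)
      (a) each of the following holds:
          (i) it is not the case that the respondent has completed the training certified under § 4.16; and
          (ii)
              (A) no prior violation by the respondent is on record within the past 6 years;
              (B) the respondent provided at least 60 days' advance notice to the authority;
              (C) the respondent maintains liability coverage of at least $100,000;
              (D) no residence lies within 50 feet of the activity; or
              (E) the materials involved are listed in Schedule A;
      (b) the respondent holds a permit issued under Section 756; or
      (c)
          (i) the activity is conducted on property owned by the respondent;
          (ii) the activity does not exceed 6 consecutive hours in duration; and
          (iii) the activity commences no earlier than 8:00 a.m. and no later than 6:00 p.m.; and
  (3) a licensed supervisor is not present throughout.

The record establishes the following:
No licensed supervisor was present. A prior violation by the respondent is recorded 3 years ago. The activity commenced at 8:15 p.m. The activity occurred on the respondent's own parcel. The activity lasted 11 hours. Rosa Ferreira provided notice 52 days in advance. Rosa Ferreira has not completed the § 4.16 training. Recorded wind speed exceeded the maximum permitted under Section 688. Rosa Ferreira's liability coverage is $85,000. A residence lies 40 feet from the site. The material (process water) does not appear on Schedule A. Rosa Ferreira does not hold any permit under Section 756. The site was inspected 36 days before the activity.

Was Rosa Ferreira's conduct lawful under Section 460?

No — unlawful.

(1) site inspected — satisfied.
(i) not (training certified) — met.
(A) no prior violation — not satisfied.
(B) ≥60 days' notice — not satisfied.
(C) coverage ≥ $100,000 — fails.
(D) no residence in 50 ft — not met.
(E) Schedule A material — not met.
(ii): F OR F OR F OR F OR F → false.
(a) = T AND F = false.
(b) holds permit — fails.
(i) own property — holds.
(ii) ≤ 6 hrs duration — not met.
(iii) start within hours — not satisfied.
(c): T AND F AND F → false.
(2) = F OR F OR F = false.
(3) not (supervisor present) — satisfied.
So Overall is not satisfied (T AND F AND T).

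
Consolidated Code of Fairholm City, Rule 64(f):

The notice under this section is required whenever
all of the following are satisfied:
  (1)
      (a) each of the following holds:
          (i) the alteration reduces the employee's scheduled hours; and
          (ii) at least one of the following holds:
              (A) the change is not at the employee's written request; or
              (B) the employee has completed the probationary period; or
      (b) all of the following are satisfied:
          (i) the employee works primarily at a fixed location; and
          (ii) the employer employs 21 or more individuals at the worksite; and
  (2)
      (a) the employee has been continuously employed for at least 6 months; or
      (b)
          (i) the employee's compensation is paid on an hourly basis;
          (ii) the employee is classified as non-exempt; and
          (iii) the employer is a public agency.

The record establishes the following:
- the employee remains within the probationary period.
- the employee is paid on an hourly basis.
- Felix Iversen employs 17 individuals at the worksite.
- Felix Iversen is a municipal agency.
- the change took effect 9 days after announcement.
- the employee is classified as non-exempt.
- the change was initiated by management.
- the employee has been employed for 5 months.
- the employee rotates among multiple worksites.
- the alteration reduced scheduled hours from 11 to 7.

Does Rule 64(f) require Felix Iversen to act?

(i) hours reduced — holds.
(A) not employee-requested — satisfied.
(B) past probation — not satisfied.
(ii) = T OR F = true.
So (a) is satisfied (T AND T).
(i) fixed location — not met.
(ii) ≥ 21 at site — not met.
(b) = F AND F = false.
(1): T OR F → true.
(a) tenure ≥ 6 mo. — fails.
(i) hourly-paid — satisfied.
(ii) non-exempt — satisfied.
(iii) public agency — satisfied.
(b): T AND T AND T → true.
(2): F OR T → true.
Overall = T AND T = true.

Yes — required.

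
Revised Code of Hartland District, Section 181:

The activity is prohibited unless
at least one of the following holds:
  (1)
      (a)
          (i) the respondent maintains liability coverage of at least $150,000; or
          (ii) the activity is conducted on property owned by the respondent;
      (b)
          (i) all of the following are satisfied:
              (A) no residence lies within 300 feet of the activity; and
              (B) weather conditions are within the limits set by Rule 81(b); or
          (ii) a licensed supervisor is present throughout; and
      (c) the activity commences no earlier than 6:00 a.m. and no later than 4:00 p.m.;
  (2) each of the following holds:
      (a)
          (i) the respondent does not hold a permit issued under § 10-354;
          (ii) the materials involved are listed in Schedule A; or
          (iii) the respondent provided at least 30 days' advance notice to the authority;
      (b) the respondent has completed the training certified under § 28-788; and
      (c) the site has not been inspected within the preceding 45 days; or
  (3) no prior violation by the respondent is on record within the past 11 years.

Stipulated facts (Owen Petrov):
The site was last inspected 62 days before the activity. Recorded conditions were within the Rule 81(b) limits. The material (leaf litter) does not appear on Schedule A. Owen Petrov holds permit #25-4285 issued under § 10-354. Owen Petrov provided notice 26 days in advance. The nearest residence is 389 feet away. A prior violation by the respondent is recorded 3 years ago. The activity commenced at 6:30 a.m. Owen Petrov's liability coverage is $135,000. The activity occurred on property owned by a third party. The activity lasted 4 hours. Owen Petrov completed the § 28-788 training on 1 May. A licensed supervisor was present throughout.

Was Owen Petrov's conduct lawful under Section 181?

(i) coverage ≥ $150,000 — not met.
(ii) own property — not met.
(a) = F OR F = false.
(A) no residence in 300 ft — met.
(B) weather ok — met.
(i): T AND T → true.
(ii) supervisor present — met.
(b) = T OR T = true.
(c) start within hours — met.
(1): F AND T AND T → false.
(i) not (holds permit) — fails.
(ii) Schedule A material — not satisfied.
(iii) ≥30 days' notice — not met.
So (a) is not satisfied (F OR F OR F).
(b) training certified — holds.
(c) not (site inspected) — satisfied.
(2): F AND T AND T → false.
(3) no prior violation — not satisfied.
Overall = F OR F OR F = false.

No — unlawful.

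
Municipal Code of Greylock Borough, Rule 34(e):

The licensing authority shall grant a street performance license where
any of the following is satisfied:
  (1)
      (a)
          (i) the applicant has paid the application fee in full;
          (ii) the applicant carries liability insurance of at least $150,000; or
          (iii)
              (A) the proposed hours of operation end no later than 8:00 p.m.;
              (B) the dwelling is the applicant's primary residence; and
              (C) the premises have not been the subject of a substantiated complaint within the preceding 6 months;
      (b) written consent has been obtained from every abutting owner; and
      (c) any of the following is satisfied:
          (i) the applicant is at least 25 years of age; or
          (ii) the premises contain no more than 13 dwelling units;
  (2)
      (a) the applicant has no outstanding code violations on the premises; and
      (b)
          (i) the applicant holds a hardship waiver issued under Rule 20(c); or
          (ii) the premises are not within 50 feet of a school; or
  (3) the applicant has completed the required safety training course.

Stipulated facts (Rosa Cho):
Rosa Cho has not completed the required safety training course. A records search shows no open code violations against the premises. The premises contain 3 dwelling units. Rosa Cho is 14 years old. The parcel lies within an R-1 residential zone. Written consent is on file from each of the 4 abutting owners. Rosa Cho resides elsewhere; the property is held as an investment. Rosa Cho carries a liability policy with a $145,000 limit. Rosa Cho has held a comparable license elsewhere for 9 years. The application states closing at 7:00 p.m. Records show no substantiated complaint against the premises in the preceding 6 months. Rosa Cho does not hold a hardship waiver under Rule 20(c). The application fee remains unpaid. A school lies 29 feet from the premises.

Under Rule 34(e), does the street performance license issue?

(i) fee paid — fails.
(ii) insurance ≥ $150,000 — not met.
(A) closes by 8 p.m. — holds.
(B) primary residence — not met.
(C) no complaint in 6 mo. — satisfied.
(iii) = T AND F AND T = false.
(a) = F OR F OR F = false.
(b) all abutters consent — met.
(i) age ≥ 25 — fails.
(ii) ≤ 13 units — met.
(c) = F OR T = true.
(1): F AND T AND T → false.
(a) no code violations — met.
(i) hardship waiver — fails.
(ii) ≥50 ft from school — not met.
So (b) is not satisfied (F OR F).
So (2) is not satisfied (T AND F).
(3) safety training — not satisfied.
Overall = F OR F OR F = false.

No — denied.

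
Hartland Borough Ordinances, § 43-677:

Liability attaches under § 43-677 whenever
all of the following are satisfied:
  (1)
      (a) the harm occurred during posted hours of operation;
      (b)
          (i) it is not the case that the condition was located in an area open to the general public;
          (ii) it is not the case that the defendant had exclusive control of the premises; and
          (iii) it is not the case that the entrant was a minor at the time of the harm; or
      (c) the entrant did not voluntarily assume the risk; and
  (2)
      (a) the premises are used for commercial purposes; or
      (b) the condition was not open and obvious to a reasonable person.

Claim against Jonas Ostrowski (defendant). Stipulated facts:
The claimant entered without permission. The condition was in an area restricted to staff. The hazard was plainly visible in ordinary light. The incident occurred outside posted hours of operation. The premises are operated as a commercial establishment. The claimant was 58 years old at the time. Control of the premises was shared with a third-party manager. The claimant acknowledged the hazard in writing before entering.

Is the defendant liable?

Yes — liable.

(a) during posted hours — fails.
(i) not (public area) — met.
(ii) not (exclusive control) — holds.
(iii) not (entrant a minor) — satisfied.
(b) = T AND T AND T = true.
(c) no assumed risk — not satisfied.
(1): F OR T OR F → true.
(a) commercial use — satisfied.
(b) not open/obvious — not satisfied.
(2): T OR F → true.
So Overall is satisfied (T AND T).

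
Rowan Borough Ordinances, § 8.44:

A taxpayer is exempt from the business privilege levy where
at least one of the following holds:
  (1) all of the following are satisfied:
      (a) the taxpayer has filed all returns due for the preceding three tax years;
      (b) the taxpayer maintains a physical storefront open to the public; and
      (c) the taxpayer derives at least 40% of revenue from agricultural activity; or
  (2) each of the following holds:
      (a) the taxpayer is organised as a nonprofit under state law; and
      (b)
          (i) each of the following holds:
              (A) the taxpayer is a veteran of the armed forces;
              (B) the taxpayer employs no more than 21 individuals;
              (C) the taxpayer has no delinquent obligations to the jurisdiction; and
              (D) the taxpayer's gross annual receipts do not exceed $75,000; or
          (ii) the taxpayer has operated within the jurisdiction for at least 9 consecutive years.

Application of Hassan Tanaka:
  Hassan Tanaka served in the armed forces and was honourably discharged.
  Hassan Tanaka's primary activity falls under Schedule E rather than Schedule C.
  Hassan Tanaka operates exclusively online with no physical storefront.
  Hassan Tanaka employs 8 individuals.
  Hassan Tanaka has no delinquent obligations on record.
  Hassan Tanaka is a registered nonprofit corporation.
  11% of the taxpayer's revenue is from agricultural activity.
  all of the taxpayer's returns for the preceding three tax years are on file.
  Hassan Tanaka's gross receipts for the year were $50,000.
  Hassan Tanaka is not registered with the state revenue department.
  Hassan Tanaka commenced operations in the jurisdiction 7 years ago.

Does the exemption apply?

Yes — exempt.

(a) returns current — met.
(b) has storefront — not satisfied.
(c) ≥40% agricultural — fails.
(1) = T AND F AND F = false.
(a) nonprofit — holds.
(A) veteran — met.
(B) ≤ 21 employees — satisfied.
(C) no delinquency — holds.
(D) receipts ≤ $75,000 — satisfied.
So (i) is satisfied (T AND T AND T AND T).
(ii) ≥ 9 yrs in jurisdiction — not met.
(b) = T OR F = true.
(2): T AND T → true.
Overall: F OR T → true.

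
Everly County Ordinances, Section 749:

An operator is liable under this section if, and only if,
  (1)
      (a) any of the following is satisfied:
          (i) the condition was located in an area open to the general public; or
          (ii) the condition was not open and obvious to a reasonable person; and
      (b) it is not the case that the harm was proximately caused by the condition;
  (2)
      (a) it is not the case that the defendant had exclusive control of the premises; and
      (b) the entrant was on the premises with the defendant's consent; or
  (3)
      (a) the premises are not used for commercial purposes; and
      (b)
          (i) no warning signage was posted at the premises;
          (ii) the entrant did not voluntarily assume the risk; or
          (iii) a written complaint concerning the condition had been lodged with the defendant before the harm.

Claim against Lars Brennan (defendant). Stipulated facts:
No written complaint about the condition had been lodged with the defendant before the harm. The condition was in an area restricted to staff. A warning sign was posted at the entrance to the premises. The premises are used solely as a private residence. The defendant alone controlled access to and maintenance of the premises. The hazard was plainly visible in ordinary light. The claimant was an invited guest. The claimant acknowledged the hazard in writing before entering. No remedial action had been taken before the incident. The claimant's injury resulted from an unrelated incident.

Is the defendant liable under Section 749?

(i) public area — not satisfied.
(ii) not open/obvious — not satisfied.
(a): F OR F → false.
(b) not (proximate cause) — satisfied.
(1) = F AND T = false.
(a) not (exclusive control) — fails.
(b) consent to enter — met.
(2) = F AND T = false.
(a) not (commercial use) — holds.
(i) no signage posted — fails.
(ii) no assumed risk — not satisfied.
(iii) complaint lodged — not satisfied.
(b): F OR F OR F → false.
(3) = T AND F = false.
So Overall is not satisfied (F OR F OR F).

No — not liable.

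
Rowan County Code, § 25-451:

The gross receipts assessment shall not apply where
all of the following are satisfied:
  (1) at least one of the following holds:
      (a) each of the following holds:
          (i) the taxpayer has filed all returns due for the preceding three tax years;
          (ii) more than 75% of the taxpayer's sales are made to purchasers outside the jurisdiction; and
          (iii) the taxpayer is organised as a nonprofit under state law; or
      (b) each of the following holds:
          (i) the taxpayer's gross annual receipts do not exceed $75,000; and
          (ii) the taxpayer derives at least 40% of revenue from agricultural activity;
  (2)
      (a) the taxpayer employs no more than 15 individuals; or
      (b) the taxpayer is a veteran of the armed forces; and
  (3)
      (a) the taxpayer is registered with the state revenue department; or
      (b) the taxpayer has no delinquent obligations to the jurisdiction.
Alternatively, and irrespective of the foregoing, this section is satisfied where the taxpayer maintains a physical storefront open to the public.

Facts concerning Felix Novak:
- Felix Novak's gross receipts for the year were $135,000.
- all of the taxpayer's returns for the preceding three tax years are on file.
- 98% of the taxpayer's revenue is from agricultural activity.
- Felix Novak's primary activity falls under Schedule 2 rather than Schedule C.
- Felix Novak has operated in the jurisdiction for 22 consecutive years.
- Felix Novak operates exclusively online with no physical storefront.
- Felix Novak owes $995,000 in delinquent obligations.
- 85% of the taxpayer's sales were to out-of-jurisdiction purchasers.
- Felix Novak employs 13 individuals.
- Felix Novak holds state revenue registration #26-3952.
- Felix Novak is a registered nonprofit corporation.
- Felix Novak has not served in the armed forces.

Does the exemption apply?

(i) returns current — met.
(ii) >75% out-of-jur. sales — satisfied.
(iii) nonprofit — met.
So (a) is satisfied (T AND T AND T).
(i) receipts ≤ $75,000 — not met.
(ii) ≥40% agricultural — satisfied.
So (b) is not satisfied (F AND T).
So (1) is satisfied (T OR F).
(a) ≤ 15 employees — holds.
(b) veteran — not met.
So (2) is satisfied (T OR F).
(a) state-registered — met.
(b) no delinquency — not satisfied.
(3): T OR F → true.
Overall = T AND T AND T = true.
Exception (has storefront) — not satisfied.
Result: main true OR exception false → true.

Yes — exempt.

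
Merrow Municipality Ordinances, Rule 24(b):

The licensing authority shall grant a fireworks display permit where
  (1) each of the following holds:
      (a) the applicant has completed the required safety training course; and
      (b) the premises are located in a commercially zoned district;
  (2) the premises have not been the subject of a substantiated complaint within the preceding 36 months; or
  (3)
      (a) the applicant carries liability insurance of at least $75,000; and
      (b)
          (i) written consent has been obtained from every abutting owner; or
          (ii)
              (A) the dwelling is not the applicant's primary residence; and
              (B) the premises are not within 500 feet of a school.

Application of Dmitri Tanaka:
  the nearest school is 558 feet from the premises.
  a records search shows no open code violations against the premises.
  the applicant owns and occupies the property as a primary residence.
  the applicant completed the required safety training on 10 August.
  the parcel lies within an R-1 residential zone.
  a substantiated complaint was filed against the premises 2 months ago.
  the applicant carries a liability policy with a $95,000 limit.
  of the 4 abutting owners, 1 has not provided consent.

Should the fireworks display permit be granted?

No — denied.

(a) safety training — satisfied.
(b) commercially zoned — fails.
(1) = T AND F = false.
(2) no complaint in 36 mo. — fails.
(a) insurance ≥ $75,000 — holds.
(i) all abutters consent — not satisfied.
(A) not (primary residence) — fails.
(B) ≥500 ft from school — holds.
(ii) = F AND T = false.
(b): F OR F → false.
(3) = T AND F = false.
Overall = F OR F OR F = false.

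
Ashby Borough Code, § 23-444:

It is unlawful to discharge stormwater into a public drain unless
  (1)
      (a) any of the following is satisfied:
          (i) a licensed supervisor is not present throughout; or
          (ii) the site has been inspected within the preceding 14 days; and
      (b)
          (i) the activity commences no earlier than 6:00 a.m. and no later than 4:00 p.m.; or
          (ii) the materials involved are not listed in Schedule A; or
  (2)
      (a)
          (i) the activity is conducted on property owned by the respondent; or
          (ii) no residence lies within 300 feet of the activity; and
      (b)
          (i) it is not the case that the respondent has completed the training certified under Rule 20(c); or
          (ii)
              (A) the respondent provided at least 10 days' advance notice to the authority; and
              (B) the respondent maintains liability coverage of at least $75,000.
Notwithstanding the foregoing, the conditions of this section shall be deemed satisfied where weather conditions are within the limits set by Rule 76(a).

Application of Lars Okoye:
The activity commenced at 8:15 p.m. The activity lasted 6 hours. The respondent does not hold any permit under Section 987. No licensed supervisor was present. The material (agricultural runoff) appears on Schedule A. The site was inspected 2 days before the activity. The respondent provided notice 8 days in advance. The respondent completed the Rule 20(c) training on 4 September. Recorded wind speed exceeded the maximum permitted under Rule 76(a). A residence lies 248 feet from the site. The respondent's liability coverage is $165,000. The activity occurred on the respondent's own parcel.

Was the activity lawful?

No — unlawful.

(i) not (supervisor present) — holds.
(ii) site inspected — met.
(a) = T OR T = true.
(i) start within hours — fails.
(ii) not (Schedule A material) — fails.
So (b) is not satisfied (F OR F).
(1) = T AND F = false.
(i) own property — satisfied.
(ii) no residence in 300 ft — not satisfied.
(a) = T OR F = true.
(i) not (training certified) — fails.
(A) ≥10 days' notice — not satisfied.
(B) coverage ≥ $75,000 — satisfied.
(ii): F AND T → false.
(b) = F OR F = false.
So (2) is not satisfied (T AND F).
Overall: F OR F → false.
Exception (weather ok) — not satisfied.
Result: main false OR exception false → false.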